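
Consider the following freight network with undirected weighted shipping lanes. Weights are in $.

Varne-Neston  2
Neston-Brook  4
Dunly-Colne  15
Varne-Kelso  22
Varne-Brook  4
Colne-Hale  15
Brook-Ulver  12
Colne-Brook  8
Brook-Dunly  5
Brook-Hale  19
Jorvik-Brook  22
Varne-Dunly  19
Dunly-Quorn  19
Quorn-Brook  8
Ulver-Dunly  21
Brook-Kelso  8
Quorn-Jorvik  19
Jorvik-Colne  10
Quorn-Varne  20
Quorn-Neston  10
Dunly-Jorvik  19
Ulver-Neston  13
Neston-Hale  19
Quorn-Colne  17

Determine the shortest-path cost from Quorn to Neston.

$10

Settle nodes by increasing distance from Quorn:
Quorn: 0
Brook: 8  (via Quorn)
Neston: 10  (via Quorn)
Shortest route: Quorn–Neston = $10.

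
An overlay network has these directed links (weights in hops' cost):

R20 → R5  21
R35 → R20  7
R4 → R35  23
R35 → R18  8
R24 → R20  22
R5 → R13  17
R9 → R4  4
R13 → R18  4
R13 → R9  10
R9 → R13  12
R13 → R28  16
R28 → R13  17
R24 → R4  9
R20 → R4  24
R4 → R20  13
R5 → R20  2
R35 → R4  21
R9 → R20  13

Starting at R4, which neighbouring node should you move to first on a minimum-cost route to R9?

R20

Compare a few routes:
R4 → R20 → R5 → R13 → R9: 13+21+17+10 = 61
R4 → R35 → R20 → R5 → R13 → R9: 23+7+21+17+10 = 78
Cheapest is R4 → R20 → R5 → R13 → R9 at 61 hops' cost.
So from R4 the first move is to R20.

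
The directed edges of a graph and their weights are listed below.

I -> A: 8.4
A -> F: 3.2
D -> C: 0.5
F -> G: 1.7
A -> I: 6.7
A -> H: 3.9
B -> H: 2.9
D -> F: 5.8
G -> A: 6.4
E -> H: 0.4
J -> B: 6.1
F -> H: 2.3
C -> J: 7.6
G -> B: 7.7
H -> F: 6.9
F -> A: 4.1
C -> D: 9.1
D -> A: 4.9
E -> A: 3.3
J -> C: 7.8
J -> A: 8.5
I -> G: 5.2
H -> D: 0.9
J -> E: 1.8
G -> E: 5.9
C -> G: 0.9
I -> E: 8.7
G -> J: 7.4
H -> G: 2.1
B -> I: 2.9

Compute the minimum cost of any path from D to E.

7.3

Candidate routes:
D → C → G → E: 0.5+0.9+5.9 = 7.3
D → C → J → E: 0.5+7.6+1.8 = 9.9
Cheapest is D → C → G → E at 7.3.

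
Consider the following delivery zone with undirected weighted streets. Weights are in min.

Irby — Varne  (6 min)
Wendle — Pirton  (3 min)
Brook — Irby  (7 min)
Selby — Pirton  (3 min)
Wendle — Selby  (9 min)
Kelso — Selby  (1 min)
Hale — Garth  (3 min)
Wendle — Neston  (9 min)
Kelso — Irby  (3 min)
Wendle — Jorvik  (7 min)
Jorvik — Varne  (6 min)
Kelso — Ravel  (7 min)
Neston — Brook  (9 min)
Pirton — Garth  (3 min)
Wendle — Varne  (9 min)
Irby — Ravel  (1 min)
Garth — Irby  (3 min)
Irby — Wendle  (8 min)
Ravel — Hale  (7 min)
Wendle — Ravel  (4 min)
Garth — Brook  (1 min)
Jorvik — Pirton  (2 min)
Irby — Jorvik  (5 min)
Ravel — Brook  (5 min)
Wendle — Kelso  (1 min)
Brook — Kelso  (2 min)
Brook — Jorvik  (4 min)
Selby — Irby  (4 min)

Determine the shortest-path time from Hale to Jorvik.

8 min

Settle nodes by increasing distance from Hale:
Hale: 0
Garth: 3  (via Hale)
Brook: 4  (via Garth)
Kelso: 6  (via Brook)
Irby: 6  (via Garth)
Pirton: 6  (via Garth)
Ravel: 7  (via Hale)
Wendle: 7  (via Kelso)
Selby: 7  (via Kelso)
Jorvik: 8  (via Brook)
Shortest route: Hale → Garth → Brook → Jorvik = 8 min.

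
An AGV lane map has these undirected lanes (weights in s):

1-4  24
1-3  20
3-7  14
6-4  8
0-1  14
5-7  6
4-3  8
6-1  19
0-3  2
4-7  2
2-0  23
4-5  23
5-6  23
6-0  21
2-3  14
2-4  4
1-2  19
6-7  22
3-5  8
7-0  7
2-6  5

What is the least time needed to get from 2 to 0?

13 s

Running Dijkstra from 2:
2: 0
4: 4  (via 2)
6: 5  (via 2)
7: 6  (via 4)
3: 12  (via 4)
5: 12  (via 7)
0: 13  (via 7)
Shortest route: 2–4–7–0 = 13 s.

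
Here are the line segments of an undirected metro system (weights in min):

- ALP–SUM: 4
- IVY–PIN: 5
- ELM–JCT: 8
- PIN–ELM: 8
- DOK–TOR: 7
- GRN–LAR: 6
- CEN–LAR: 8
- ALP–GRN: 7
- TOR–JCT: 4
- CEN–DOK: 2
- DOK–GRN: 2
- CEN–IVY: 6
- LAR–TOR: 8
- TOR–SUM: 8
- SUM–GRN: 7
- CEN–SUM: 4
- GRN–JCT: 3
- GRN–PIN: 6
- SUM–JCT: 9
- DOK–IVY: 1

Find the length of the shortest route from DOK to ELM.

13 min

Compare a few routes:
DOK → GRN → PIN → ELM: 2+6+8 = 16
DOK → GRN → JCT → ELM: 2+3+8 = 13
DOK → IVY → PIN → ELM: 1+5+8 = 14
The minimum is 13 min via DOK → GRN → JCT → ELM.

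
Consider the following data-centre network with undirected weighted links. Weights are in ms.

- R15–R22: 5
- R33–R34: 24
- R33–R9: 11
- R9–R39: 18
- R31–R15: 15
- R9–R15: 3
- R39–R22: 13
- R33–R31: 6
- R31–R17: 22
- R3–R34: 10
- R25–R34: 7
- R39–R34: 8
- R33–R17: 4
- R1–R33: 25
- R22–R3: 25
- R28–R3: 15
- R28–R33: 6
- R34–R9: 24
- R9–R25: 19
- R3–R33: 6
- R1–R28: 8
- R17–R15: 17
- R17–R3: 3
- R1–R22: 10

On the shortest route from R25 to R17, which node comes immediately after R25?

Candidate routes:
R25 → R34 → R3 → R17: 7+10+3 = 20
R25 → R34 → R3 → R33 → R17: 7+10+6+4 = 27
Cheapest is R25 → R34 → R3 → R17 at 20 ms.
So from R25 the first move is to R34.

R34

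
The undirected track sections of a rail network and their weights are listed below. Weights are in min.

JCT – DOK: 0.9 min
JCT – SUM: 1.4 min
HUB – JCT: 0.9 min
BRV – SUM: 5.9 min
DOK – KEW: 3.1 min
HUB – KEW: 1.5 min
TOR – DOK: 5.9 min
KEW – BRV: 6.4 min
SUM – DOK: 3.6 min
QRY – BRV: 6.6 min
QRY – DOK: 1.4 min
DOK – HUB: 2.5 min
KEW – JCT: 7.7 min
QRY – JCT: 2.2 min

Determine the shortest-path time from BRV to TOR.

Settle nodes by increasing distance from BRV:
BRV: 0
SUM: 5.9  (via BRV)
KEW: 6.4  (via BRV)
QRY: 6.6  (via BRV)
JCT: 7.3  (via SUM)
HUB: 7.9  (via KEW)
DOK: 8  (via QRY)
TOR: 13.9  (via DOK)
Shortest route: BRV → QRY → DOK → TOR = 13.9 min.

13.9 min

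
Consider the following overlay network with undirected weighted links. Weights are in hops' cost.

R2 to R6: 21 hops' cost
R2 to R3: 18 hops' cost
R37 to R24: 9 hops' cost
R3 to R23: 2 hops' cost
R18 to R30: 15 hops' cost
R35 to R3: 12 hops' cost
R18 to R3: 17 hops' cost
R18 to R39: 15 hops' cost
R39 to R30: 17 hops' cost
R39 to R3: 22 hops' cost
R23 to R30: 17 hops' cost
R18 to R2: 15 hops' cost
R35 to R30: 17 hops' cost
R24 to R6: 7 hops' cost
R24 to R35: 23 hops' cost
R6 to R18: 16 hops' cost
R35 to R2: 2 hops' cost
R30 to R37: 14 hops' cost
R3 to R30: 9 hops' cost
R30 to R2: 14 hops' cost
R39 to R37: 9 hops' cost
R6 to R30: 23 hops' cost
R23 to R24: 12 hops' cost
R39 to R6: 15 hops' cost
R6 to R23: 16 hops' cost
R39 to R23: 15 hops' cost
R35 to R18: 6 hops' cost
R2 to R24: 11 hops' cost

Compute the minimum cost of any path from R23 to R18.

19 hops' cost

Compare a few routes:
R23 → R3 → R35 → R18: 2+12+6 = 20
R23 → R3 → R18: 2+17 = 19
The minimum is 19 hops' cost via R23 → R3 → R18.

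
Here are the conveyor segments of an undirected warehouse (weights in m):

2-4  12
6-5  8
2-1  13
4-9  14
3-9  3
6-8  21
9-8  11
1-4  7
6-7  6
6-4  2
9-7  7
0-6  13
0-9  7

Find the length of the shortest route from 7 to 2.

Shortest distances from 7:
7: 0
6: 6  (via 7)
9: 7  (via 7)
4: 8  (via 6)
3: 10  (via 9)
0: 14  (via 9)
5: 14  (via 6)
1: 15  (via 4)
8: 18  (via 9)
2: 20  (via 4)
Shortest route: 7 → 6 → 4 → 2 = 20 m.

20 m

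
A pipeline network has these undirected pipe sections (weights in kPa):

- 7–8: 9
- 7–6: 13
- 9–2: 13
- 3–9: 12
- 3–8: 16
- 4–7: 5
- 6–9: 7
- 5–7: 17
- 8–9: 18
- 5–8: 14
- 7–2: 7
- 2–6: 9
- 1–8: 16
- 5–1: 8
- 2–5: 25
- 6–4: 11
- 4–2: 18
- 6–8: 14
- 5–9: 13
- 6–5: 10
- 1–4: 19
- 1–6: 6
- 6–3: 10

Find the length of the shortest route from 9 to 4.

Compare a few routes:
9–2–7–4: 13+7+5 = 25
9–6–7–4: 7+13+5 = 25
9–6–4: 7+11 = 18
Cheapest is 9–6–4 at 18 kPa.

18 kPa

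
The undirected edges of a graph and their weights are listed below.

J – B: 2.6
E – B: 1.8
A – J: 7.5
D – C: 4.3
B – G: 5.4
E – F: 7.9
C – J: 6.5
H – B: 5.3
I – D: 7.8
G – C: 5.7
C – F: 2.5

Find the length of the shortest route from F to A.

Settle nodes by increasing distance from F:
F: 0
C: 2.5  (via F)
D: 6.8  (via C)
E: 7.9  (via F)
G: 8.2  (via C)
J: 9  (via C)
B: 9.7  (via E)
I: 14.6  (via D)
H: 15  (via B)
A: 16.5  (via J)
Shortest route: F–C–J–A = 16.5.

16.5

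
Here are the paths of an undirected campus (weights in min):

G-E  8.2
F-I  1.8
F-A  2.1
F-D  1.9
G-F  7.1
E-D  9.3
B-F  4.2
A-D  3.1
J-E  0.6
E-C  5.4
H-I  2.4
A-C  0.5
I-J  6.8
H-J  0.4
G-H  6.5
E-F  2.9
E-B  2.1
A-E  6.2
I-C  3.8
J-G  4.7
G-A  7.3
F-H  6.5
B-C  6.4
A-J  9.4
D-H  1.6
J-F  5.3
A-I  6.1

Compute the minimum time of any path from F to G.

7.1 min

Candidate routes:
F–G: 7.1 = 7.1
F–I–H–J–G: 1.8+2.4+0.4+4.7 = 9.3
F–D–H–J–G: 1.9+1.6+0.4+4.7 = 8.6
F–E–J–G: 2.9+0.6+4.7 = 8.2
The minimum is 7.1 min via F–G.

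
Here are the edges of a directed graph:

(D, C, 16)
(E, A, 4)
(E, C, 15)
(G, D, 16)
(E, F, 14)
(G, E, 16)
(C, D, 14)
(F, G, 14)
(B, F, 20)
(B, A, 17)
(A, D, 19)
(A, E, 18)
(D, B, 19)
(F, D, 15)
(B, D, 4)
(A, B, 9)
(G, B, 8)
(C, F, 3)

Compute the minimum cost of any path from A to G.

43

Compare a few routes:
A → B → F → G: 9+20+14 = 43
A → E → F → G: 18+14+14 = 46
A → B → D → C → F → G: 9+4+16+3+14 = 46
Cheapest is A → B → F → G at 43.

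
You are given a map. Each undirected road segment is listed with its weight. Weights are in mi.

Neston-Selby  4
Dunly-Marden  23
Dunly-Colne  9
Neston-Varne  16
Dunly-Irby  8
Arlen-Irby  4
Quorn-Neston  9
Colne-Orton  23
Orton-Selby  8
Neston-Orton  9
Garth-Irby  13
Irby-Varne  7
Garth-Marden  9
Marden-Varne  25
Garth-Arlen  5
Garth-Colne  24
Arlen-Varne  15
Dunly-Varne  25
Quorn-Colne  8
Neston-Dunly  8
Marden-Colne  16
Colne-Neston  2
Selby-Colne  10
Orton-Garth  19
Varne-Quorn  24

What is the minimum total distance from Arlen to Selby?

24 mi

Settle nodes by increasing distance from Arlen:
Arlen: 0
Irby: 4  (via Arlen)
Garth: 5  (via Arlen)
Varne: 11  (via Irby)
Dunly: 12  (via Irby)
Marden: 14  (via Garth)
Neston: 20  (via Dunly)
Colne: 21  (via Dunly)
Selby: 24  (via Neston)
Shortest route: Arlen → Irby → Dunly → Neston → Selby = 24 mi.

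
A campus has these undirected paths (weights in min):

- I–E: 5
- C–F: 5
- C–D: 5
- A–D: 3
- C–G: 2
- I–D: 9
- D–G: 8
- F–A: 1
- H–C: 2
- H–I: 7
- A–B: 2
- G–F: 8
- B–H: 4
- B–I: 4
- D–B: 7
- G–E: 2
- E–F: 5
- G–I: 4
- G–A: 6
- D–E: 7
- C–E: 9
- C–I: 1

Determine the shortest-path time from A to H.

Enumerating some paths:
A - F - C - H: 1+5+2 = 8
A - B - H: 2+4 = 6
The minimum is 6 min via A - B - H.

6 min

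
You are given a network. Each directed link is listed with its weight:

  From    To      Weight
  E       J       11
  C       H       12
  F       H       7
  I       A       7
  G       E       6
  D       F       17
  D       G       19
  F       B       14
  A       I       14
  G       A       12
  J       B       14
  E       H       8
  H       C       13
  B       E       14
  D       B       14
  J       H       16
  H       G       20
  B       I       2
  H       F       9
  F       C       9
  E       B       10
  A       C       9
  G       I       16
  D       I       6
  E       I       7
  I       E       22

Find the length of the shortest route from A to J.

Compare a few routes:
A–I–E–J: 14+22+11 = 47
A–C–H–G–E–J: 9+12+20+6+11 = 58
A–C–H–F–B–E–J: 9+12+9+14+14+11 = 69
Cheapest is A–I–E–J at 47.

47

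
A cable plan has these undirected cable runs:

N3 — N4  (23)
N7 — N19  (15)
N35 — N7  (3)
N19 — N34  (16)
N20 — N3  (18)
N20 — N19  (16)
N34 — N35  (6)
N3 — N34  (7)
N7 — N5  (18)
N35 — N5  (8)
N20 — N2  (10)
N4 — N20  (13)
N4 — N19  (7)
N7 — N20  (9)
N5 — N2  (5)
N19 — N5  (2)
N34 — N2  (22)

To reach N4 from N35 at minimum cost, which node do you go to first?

N5

Candidate routes:
N35 → N34 → N19 → N4: 6+16+7 = 29
N35 → N5 → N19 → N4: 8+2+7 = 17
N35 → N7 → N19 → N4: 3+15+7 = 25
N35 → N7 → N20 → N4: 3+9+13 = 25
Cheapest is N35 → N5 → N19 → N4 at 17.
So from N35 the first move is to N5.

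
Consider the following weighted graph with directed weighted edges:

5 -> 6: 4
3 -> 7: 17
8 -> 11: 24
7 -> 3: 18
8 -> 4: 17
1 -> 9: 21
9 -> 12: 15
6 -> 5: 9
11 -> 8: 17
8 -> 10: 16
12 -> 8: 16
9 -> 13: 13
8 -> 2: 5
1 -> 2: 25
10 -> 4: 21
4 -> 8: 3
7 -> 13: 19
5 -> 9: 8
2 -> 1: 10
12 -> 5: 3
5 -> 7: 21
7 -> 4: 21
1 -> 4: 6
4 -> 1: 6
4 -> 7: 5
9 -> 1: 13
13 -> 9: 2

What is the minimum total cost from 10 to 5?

65

Settle nodes by increasing distance from 10:
10: 0
4: 21  (via 10)
8: 24  (via 4)
7: 26  (via 4)
1: 27  (via 4)
2: 29  (via 8)
3: 44  (via 7)
13: 45  (via 7)
9: 47  (via 13)
11: 48  (via 8)
12: 62  (via 9)
5: 65  (via 12)
Shortest route: 10–4–7–13–9–12–5 = 65.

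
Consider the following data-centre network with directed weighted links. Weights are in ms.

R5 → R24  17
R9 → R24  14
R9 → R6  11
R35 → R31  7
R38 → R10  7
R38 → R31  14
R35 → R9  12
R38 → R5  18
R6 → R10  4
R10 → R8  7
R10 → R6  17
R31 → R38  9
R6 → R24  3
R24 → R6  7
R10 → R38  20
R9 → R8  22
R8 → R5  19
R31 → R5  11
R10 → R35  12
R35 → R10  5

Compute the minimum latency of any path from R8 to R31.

Enumerating some paths:
R8 - R5 - R24 - R6 - R10 - R35 - R31: 19+17+7+4+12+7 = 66
R8 - R5 - R24 - R6 - R10 - R38 - R31: 19+17+7+4+20+14 = 81
Cheapest is R8 - R5 - R24 - R6 - R10 - R35 - R31 at 66 ms.

66 ms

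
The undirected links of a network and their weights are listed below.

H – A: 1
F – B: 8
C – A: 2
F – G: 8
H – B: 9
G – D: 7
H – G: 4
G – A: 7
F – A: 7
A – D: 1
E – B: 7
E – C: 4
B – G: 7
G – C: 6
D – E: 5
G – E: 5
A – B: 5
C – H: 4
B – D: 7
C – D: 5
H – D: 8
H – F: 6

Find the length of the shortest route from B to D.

Running Dijkstra from B:
B: 0
A: 5  (via B)
D: 6  (via A)
Shortest route: B → A → D = 6.

6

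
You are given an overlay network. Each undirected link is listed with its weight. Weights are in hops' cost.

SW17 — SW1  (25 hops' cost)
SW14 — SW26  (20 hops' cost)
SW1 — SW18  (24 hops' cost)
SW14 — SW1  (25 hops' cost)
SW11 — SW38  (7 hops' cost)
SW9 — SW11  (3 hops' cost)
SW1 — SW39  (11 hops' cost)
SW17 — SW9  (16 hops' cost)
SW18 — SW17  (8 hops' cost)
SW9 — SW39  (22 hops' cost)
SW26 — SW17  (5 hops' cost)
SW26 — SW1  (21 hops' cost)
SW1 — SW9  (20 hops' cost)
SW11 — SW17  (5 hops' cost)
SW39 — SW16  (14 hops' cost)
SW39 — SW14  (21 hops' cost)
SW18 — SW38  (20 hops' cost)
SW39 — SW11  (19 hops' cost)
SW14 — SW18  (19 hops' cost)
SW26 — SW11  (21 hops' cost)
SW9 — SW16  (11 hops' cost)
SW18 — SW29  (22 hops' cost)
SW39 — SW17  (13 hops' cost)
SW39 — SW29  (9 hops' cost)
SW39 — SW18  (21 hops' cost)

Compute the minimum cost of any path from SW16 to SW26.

Running Dijkstra from SW16:
SW16: 0
SW9: 11  (via SW16)
SW39: 14  (via SW16)
SW11: 14  (via SW9)
SW17: 19  (via SW11)
SW38: 21  (via SW11)
SW29: 23  (via SW39)
SW26: 24  (via SW17)
Shortest route: SW16–SW9–SW11–SW17–SW26 = 24 hops' cost.

24 hops' cost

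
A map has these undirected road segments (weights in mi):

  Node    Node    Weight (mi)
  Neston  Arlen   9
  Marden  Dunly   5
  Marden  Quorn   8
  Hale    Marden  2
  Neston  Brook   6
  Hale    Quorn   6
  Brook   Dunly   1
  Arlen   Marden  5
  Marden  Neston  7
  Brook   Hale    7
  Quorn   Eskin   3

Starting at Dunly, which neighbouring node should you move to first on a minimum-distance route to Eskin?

Candidate routes:
Dunly–Brook–Hale–Quorn–Eskin: 1+7+6+3 = 17
Dunly–Brook–Hale–Marden–Quorn–Eskin: 1+7+2+8+3 = 21
Dunly–Brook–Neston–Marden–Hale–Quorn–Eskin: 1+6+7+2+6+3 = 25
Dunly–Marden–Quorn–Eskin: 5+8+3 = 16
Cheapest is Dunly–Marden–Quorn–Eskin at 16 mi.
So from Dunly the first move is to Marden.

Marden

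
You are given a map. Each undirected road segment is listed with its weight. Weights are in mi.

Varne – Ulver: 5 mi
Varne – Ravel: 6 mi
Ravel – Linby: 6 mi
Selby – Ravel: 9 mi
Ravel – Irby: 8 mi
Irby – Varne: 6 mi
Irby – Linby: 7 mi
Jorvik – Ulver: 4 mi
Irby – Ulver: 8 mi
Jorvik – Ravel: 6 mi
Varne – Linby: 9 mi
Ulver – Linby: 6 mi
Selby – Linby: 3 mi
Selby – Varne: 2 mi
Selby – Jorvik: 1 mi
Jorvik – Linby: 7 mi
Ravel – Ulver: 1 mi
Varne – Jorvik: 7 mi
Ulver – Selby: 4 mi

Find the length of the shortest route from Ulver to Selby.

4 mi

Settle nodes by increasing distance from Ulver:
Ulver: 0
Ravel: 1  (via Ulver)
Selby: 4  (via Ulver)
Shortest route: Ulver → Selby = 4 mi.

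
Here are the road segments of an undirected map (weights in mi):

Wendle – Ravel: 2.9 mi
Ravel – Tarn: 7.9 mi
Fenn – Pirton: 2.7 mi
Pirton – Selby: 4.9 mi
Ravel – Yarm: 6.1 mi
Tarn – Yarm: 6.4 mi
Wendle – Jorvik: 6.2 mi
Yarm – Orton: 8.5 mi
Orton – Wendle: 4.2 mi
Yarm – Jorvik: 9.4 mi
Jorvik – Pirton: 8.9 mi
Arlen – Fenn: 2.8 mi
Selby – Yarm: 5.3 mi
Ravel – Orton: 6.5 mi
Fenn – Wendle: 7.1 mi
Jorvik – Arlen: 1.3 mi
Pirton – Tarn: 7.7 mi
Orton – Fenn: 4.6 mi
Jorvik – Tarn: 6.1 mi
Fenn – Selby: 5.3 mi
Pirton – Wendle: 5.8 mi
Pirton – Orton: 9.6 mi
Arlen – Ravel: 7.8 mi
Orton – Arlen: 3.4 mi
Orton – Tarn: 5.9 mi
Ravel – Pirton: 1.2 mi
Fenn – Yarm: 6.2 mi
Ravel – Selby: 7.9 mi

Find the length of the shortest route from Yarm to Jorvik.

9.4 mi

Compare a few routes:
Yarm → Jorvik: 9.4 = 9.4
Yarm → Tarn → Jorvik: 6.4+6.1 = 12.5
Yarm → Fenn → Arlen → Jorvik: 6.2+2.8+1.3 = 10.3
Yarm → Orton → Arlen → Jorvik: 8.5+3.4+1.3 = 13.2
Cheapest is Yarm → Jorvik at 9.4 mi.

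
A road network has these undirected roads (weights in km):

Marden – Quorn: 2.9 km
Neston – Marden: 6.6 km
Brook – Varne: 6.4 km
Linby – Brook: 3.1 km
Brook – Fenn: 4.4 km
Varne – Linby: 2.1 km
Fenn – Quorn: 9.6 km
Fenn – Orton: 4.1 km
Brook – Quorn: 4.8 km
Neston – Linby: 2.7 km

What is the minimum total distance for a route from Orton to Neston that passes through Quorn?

Best Orton to Quorn: Orton–Fenn–Brook–Quorn costing 13.3
Best Quorn to Neston: Quorn–Marden–Neston costing 9.5
Total via Quorn: 13.3 + 9.5 = 22.8 km.

22.8 km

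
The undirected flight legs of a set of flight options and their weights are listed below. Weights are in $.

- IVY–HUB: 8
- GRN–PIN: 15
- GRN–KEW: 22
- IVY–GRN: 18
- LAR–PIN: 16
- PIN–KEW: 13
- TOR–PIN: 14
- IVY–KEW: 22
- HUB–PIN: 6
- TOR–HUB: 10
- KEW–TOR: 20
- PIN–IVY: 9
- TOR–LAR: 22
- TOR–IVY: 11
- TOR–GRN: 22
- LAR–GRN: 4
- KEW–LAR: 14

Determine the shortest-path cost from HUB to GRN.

$21

Compare a few routes:
HUB → IVY → GRN: 8+18 = 26
HUB → PIN → LAR → GRN: 6+16+4 = 26
HUB → PIN → GRN: 6+15 = 21
HUB → TOR → GRN: 10+22 = 32
Cheapest is HUB → PIN → GRN at $21.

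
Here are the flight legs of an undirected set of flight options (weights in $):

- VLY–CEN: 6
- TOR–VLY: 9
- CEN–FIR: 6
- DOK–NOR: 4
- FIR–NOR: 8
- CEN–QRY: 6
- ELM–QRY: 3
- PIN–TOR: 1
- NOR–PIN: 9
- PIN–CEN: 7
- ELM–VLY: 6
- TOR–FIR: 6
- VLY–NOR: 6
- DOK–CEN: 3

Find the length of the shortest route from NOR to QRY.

$13

Enumerating some paths:
NOR - DOK - CEN - QRY: 4+3+6 = 13
NOR - VLY - ELM - QRY: 6+6+3 = 15
Cheapest is NOR - DOK - CEN - QRY at $13.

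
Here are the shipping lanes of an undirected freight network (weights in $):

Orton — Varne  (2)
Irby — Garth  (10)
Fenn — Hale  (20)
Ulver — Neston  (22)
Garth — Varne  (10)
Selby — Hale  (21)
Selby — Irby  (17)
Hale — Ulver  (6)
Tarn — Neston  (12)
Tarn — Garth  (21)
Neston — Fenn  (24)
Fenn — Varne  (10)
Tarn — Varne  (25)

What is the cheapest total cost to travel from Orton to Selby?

Enumerating some paths:
Orton → Varne → Tarn → Garth → Irby → Selby: 2+25+21+10+17 = 75
Orton → Varne → Fenn → Neston → Ulver → Hale → Selby: 2+10+24+22+6+21 = 85
Orton → Varne → Garth → Irby → Selby: 2+10+10+17 = 39
Orton → Varne → Fenn → Hale → Selby: 2+10+20+21 = 53
The minimum is $39 via Orton → Varne → Garth → Irby → Selby.

$39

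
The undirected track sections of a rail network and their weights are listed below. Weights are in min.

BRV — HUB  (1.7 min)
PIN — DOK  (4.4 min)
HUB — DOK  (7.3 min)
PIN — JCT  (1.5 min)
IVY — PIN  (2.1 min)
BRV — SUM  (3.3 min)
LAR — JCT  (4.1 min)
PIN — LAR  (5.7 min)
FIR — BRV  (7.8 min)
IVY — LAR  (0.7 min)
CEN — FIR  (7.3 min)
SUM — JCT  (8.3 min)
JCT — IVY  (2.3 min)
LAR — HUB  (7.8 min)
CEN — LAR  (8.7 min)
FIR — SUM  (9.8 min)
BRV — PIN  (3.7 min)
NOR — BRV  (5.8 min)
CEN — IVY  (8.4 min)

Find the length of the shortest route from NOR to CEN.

20 min

Running Dijkstra from NOR:
NOR: 0
BRV: 5.8  (via NOR)
HUB: 7.5  (via BRV)
SUM: 9.1  (via BRV)
PIN: 9.5  (via BRV)
JCT: 11  (via PIN)
IVY: 11.6  (via PIN)
LAR: 12.3  (via IVY)
FIR: 13.6  (via BRV)
DOK: 13.9  (via PIN)
CEN: 20  (via IVY)
Shortest route: NOR–BRV–PIN–IVY–CEN = 20 min.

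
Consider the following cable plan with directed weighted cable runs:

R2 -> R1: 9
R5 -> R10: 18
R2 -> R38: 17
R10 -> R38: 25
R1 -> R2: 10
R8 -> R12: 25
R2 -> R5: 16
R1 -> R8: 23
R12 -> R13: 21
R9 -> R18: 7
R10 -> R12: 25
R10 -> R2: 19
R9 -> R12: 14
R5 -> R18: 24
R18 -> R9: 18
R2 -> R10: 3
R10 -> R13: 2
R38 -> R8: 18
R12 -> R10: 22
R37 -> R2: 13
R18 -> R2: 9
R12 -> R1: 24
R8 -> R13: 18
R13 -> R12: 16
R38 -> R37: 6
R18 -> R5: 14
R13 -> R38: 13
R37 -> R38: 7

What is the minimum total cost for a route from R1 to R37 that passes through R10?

34

Shortest R1→R10: R1 → R2 → R10 = 13
Shortest R10→R37: R10 → R13 → R38 → R37 = 21
Total via R10: 13 + 21 = 34.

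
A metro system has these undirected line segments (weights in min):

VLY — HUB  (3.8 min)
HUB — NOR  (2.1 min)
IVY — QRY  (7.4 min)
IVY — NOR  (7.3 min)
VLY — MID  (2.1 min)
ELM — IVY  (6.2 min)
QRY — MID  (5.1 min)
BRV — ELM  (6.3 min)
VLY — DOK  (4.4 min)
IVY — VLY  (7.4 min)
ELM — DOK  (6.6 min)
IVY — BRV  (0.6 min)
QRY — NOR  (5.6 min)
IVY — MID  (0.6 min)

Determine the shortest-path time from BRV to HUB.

7.1 min

Settle nodes by increasing distance from BRV:
BRV: 0
IVY: 0.6  (via BRV)
MID: 1.2  (via IVY)
VLY: 3.3  (via MID)
ELM: 6.3  (via BRV)
QRY: 6.3  (via MID)
HUB: 7.1  (via VLY)
Shortest route: BRV → IVY → MID → VLY → HUB = 7.1 min.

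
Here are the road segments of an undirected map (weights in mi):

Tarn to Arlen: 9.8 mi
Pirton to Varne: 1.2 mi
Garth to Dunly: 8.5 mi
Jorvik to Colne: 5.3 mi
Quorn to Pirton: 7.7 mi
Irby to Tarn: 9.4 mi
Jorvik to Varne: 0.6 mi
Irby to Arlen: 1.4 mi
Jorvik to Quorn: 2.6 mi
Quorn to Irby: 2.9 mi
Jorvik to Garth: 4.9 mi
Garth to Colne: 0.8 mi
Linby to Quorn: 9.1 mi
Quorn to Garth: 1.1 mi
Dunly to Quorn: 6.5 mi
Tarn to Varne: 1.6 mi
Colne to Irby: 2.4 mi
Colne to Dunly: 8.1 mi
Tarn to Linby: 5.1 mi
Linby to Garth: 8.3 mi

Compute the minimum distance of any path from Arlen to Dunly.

10.8 mi

Running Dijkstra from Arlen:
Arlen: 0
Irby: 1.4  (via Arlen)
Colne: 3.8  (via Irby)
Quorn: 4.3  (via Irby)
Garth: 4.6  (via Colne)
Jorvik: 6.9  (via Quorn)
Varne: 7.5  (via Jorvik)
Pirton: 8.7  (via Varne)
Tarn: 9.1  (via Varne)
Dunly: 10.8  (via Quorn)
Shortest route: Arlen–Irby–Quorn–Dunly = 10.8 mi.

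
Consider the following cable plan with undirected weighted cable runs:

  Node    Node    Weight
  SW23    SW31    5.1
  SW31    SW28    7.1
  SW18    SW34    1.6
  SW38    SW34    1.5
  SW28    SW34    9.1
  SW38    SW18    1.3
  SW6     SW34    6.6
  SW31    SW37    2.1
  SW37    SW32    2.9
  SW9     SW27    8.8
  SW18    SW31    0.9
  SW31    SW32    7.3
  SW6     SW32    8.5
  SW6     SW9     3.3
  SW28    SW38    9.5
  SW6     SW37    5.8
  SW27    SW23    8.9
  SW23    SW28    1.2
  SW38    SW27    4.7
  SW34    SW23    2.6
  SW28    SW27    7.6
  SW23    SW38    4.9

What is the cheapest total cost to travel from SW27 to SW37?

Enumerating some paths:
SW27–SW38–SW34–SW18–SW31–SW37: 4.7+1.5+1.6+0.9+2.1 = 10.8
SW27–SW38–SW34–SW23–SW31–SW37: 4.7+1.5+2.6+5.1+2.1 = 16
SW27–SW28–SW23–SW34–SW18–SW31–SW37: 7.6+1.2+2.6+1.6+0.9+2.1 = 16
SW27–SW38–SW18–SW31–SW37: 4.7+1.3+0.9+2.1 = 9
Cheapest is SW27–SW38–SW18–SW31–SW37 at 9.

9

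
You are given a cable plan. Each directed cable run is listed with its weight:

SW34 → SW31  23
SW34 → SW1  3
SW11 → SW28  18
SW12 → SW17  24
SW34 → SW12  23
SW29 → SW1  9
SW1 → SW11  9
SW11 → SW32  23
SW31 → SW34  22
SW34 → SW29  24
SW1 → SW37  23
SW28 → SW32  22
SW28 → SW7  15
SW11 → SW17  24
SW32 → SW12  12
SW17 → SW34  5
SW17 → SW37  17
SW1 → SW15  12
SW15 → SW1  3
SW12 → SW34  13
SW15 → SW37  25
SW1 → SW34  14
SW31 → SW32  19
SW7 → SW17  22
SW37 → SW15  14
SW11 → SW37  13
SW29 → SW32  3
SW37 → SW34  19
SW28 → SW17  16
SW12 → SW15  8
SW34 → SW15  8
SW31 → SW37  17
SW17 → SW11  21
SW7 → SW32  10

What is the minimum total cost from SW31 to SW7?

67

Shortest distances from SW31:
SW31: 0
SW37: 17  (via SW31)
SW32: 19  (via SW31)
SW34: 22  (via SW31)
SW1: 25  (via SW34)
SW15: 30  (via SW34)
SW12: 31  (via SW32)
SW11: 34  (via SW1)
SW29: 46  (via SW34)
SW28: 52  (via SW11)
SW17: 55  (via SW12)
SW7: 67  (via SW28)
Shortest route: SW31–SW34–SW1–SW11–SW28–SW7 = 67.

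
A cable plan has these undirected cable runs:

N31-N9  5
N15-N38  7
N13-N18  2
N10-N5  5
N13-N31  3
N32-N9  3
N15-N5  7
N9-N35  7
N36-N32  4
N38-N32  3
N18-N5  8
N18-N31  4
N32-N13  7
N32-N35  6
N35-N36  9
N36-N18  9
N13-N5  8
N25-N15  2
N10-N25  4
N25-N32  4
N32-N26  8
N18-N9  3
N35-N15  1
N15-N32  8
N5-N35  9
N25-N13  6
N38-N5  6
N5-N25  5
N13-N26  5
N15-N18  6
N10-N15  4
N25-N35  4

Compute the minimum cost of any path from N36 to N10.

12

Enumerating some paths:
N36 - N32 - N25 - N10: 4+4+4 = 12
N36 - N32 - N25 - N15 - N10: 4+4+2+4 = 14
The minimum is 12 via N36 - N32 - N25 - N10.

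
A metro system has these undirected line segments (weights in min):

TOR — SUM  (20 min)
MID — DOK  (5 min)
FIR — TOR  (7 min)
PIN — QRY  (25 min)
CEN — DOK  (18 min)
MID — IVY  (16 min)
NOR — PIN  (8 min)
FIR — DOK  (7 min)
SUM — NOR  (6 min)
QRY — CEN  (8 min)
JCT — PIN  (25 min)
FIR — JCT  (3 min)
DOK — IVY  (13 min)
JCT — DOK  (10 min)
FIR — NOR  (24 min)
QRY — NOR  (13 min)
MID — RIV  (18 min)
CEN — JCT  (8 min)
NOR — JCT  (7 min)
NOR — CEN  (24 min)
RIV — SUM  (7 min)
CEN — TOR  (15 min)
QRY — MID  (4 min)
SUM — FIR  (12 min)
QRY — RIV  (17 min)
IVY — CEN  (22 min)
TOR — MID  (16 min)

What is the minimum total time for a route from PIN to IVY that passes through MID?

41 min

Shortest PIN→MID: PIN–NOR–QRY–MID = 25
Best MID to IVY: MID–IVY costing 16
Total via MID: 25 + 16 = 41 min.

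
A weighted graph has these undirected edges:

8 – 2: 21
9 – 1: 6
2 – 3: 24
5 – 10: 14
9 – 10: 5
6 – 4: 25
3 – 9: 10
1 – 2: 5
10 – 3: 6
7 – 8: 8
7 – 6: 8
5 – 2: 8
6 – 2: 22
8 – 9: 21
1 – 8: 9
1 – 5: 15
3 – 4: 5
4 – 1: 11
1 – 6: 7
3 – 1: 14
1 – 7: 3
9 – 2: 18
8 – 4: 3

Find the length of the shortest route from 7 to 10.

14

Settle nodes by increasing distance from 7:
7: 0
1: 3  (via 7)
2: 8  (via 1)
6: 8  (via 7)
8: 8  (via 7)
9: 9  (via 1)
4: 11  (via 8)
10: 14  (via 9)
Shortest route: 7–1–9–10 = 14.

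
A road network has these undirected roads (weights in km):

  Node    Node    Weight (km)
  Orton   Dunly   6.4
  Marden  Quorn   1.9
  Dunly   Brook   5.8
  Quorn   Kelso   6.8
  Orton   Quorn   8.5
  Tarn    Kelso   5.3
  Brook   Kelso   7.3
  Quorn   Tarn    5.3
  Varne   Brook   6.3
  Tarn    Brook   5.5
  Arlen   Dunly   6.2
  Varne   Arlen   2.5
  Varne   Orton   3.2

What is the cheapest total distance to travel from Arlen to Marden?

16.1 km

Compare a few routes:
Arlen - Dunly - Orton - Quorn - Marden: 6.2+6.4+8.5+1.9 = 23
Arlen - Varne - Brook - Tarn - Quorn - Marden: 2.5+6.3+5.5+5.3+1.9 = 21.5
Arlen - Varne - Orton - Quorn - Marden: 2.5+3.2+8.5+1.9 = 16.1
The minimum is 16.1 km via Arlen - Varne - Orton - Quorn - Marden.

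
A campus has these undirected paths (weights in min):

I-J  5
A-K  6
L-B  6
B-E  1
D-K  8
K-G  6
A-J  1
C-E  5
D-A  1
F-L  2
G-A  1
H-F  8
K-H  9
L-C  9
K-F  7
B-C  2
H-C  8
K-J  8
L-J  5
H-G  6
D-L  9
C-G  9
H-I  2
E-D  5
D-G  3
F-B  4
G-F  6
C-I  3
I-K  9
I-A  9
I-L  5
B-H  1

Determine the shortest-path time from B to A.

Enumerating some paths:
B–H–I–J–A: 1+2+5+1 = 9
B–H–G–A: 1+6+1 = 8
B–E–D–A: 1+5+1 = 7
The minimum is 7 min via B–E–D–A.

7 min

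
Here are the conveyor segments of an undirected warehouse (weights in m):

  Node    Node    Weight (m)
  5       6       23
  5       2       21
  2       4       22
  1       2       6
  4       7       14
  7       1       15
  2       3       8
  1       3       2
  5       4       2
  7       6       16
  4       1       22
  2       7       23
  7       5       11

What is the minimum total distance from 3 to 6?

33 m

Enumerating some paths:
3–1–2–7–6: 2+6+23+16 = 47
3–2–1–7–6: 8+6+15+16 = 45
3–1–7–6: 2+15+16 = 33
The minimum is 33 m via 3–1–7–6.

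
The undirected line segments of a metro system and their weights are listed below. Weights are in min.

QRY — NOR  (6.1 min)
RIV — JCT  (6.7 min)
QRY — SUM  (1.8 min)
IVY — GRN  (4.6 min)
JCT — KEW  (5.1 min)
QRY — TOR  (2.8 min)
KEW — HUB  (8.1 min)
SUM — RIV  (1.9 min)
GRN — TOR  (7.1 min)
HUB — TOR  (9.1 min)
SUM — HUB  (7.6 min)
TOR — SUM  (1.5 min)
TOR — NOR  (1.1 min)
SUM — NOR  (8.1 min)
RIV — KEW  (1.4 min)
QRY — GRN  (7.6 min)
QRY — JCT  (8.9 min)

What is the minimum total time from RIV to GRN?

Running Dijkstra from RIV:
RIV: 0
KEW: 1.4  (via RIV)
SUM: 1.9  (via RIV)
TOR: 3.4  (via SUM)
QRY: 3.7  (via SUM)
NOR: 4.5  (via TOR)
JCT: 6.5  (via KEW)
HUB: 9.5  (via KEW)
GRN: 10.5  (via TOR)
Shortest route: RIV–SUM–TOR–GRN = 10.5 min.

10.5 min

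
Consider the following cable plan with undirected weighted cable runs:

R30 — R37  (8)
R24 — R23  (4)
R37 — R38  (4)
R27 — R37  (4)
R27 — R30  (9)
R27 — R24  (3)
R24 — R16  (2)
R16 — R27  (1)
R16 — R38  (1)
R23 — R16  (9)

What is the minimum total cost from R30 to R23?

Compare a few routes:
R30–R37–R38–R16–R24–R23: 8+4+1+2+4 = 19
R30–R27–R16–R23: 9+1+9 = 19
R30–R27–R24–R23: 9+3+4 = 16
Cheapest is R30–R27–R24–R23 at 16.

16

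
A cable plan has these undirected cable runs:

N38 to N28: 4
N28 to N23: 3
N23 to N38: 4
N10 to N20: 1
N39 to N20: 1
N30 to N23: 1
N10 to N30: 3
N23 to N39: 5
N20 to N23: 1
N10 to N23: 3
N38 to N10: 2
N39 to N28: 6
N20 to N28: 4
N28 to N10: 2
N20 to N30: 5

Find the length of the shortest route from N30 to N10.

3

Enumerating some paths:
N30 - N23 - N10: 1+3 = 4
N30 - N10: 3 = 3
The minimum is 3 via N30 - N10.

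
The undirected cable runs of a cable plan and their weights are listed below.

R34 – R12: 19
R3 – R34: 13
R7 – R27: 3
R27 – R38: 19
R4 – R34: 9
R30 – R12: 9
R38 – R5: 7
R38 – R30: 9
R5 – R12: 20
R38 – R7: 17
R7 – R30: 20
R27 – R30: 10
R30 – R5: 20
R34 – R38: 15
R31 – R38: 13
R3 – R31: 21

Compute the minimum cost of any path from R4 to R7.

Candidate routes:
R4 - R34 - R38 - R30 - R27 - R7: 9+15+9+10+3 = 46
R4 - R34 - R38 - R7: 9+15+17 = 41
Cheapest is R4 - R34 - R38 - R7 at 41.

41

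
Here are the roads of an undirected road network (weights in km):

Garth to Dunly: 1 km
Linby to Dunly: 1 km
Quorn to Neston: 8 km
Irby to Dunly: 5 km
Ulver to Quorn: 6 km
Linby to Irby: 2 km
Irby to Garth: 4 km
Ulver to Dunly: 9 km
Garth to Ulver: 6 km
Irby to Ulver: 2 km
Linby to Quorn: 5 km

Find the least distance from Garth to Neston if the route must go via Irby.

Shortest Garth→Irby: Garth–Irby = 4
Best Irby to Neston: Irby–Linby–Quorn–Neston costing 15
Total via Irby: 4 + 15 = 19 km.

19 km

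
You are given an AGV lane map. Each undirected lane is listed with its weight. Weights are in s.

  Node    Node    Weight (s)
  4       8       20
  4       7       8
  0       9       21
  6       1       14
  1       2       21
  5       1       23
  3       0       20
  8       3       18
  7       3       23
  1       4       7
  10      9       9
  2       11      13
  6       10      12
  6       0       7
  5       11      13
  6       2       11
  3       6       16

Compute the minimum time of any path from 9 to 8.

Compare a few routes:
9–0–6–3–8: 21+7+16+18 = 62
9–10–6–3–8: 9+12+16+18 = 55
9–10–6–1–4–8: 9+12+14+7+20 = 62
9–0–3–8: 21+20+18 = 59
Cheapest is 9–10–6–3–8 at 55 s.

55 s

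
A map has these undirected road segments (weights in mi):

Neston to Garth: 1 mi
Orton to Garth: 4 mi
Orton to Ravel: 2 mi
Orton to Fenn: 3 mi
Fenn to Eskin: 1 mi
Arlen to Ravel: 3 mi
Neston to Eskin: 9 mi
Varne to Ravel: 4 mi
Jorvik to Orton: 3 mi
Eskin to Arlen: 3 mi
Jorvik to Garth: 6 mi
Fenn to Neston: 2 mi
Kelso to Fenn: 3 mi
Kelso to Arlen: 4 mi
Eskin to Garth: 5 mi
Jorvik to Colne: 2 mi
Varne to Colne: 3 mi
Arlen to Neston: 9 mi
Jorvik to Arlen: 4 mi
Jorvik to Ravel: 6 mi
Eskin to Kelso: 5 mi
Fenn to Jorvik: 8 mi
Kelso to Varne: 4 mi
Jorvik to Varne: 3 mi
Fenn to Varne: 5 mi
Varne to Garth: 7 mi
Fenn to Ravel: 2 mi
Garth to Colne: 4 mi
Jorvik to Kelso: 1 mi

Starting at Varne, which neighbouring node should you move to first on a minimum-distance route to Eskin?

Enumerating some paths:
Varne–Ravel–Fenn–Eskin: 4+2+1 = 7
Varne–Fenn–Eskin: 5+1 = 6
The minimum is 6 mi via Varne–Fenn–Eskin.
So from Varne the first move is to Fenn.

Fenn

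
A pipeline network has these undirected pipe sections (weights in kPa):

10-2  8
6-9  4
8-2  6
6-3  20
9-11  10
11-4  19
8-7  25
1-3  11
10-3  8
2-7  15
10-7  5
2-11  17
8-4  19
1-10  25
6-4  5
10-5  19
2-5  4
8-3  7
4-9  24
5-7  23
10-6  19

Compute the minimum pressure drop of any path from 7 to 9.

Running Dijkstra from 7:
7: 0
10: 5  (via 7)
2: 13  (via 10)
3: 13  (via 10)
5: 17  (via 2)
8: 19  (via 2)
1: 24  (via 3)
6: 24  (via 10)
9: 28  (via 6)
Shortest route: 7 → 10 → 6 → 9 = 28 kPa.

28 kPa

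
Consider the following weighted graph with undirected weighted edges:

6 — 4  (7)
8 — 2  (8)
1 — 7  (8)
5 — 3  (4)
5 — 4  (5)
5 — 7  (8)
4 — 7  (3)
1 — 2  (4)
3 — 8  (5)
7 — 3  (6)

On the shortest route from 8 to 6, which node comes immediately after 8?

3

Enumerating some paths:
8 - 3 - 5 - 4 - 6: 5+4+5+7 = 21
8 - 3 - 5 - 7 - 4 - 6: 5+4+8+3+7 = 27
8 - 2 - 1 - 7 - 4 - 6: 8+4+8+3+7 = 30
The minimum is 21 via 8 - 3 - 5 - 4 - 6.
So from 8 the first move is to 3.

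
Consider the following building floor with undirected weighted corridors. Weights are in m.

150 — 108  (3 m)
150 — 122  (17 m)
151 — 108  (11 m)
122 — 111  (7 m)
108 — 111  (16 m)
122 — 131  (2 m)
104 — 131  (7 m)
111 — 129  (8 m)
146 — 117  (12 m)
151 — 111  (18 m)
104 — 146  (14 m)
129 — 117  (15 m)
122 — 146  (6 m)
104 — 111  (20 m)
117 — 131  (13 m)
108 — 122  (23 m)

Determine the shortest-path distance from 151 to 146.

Shortest distances from 151:
151: 0
108: 11  (via 151)
150: 14  (via 108)
111: 18  (via 151)
122: 25  (via 111)
129: 26  (via 111)
131: 27  (via 122)
146: 31  (via 122)
Shortest route: 151–111–122–146 = 31 m.

31 m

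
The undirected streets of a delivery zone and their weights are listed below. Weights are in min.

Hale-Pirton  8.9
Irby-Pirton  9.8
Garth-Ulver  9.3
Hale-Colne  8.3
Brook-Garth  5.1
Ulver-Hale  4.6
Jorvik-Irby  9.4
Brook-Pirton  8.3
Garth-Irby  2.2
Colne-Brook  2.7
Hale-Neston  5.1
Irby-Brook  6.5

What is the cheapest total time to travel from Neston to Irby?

Compare a few routes:
Neston → Hale → Colne → Brook → Irby: 5.1+8.3+2.7+6.5 = 22.6
Neston → Hale → Colne → Brook → Garth → Irby: 5.1+8.3+2.7+5.1+2.2 = 23.4
Neston → Hale → Pirton → Irby: 5.1+8.9+9.8 = 23.8
Neston → Hale → Ulver → Garth → Irby: 5.1+4.6+9.3+2.2 = 21.2
Cheapest is Neston → Hale → Ulver → Garth → Irby at 21.2 min.

21.2 min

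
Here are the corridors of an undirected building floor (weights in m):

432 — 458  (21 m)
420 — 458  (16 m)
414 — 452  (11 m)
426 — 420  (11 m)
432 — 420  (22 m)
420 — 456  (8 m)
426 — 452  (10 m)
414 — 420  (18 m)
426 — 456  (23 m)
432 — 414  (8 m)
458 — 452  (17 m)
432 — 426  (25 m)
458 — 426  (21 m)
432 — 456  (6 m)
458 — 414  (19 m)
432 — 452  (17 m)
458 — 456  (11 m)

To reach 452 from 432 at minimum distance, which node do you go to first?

Compare a few routes:
432 → 452: 17 = 17
432 → 414 → 452: 8+11 = 19
The minimum is 17 m via 432 → 452.
So from 432 the first move is to 452.

452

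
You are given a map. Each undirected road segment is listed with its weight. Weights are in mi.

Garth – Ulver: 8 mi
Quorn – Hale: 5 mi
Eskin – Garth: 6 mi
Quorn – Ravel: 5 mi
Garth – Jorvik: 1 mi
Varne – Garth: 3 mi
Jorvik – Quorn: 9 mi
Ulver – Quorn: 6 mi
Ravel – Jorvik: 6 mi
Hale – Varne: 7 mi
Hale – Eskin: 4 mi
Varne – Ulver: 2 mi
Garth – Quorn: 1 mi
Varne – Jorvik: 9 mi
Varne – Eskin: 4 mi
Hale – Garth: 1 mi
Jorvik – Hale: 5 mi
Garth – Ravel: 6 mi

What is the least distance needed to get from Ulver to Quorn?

6 mi

Shortest distances from Ulver:
Ulver: 0
Varne: 2  (via Ulver)
Garth: 5  (via Varne)
Jorvik: 6  (via Garth)
Hale: 6  (via Garth)
Eskin: 6  (via Varne)
Quorn: 6  (via Ulver)
Shortest route: Ulver–Quorn = 6 mi.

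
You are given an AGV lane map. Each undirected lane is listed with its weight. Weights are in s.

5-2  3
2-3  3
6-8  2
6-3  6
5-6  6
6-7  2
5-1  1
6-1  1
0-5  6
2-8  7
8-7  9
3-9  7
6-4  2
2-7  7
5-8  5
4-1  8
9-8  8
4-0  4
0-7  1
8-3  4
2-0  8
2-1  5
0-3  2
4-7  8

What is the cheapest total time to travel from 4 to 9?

Compare a few routes:
4–6–8–3–9: 2+2+4+7 = 15
4–0–3–9: 4+2+7 = 13
4–6–7–0–3–9: 2+2+1+2+7 = 14
4–6–8–9: 2+2+8 = 12
The minimum is 12 s via 4–6–8–9.

12 s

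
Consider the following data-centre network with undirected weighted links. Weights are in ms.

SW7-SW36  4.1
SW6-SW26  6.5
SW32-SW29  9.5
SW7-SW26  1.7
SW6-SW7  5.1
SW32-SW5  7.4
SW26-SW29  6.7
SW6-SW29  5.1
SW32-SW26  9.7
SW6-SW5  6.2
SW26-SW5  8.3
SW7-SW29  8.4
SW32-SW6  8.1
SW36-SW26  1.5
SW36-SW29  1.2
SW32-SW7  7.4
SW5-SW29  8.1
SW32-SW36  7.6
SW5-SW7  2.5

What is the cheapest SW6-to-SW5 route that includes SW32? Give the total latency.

Shortest SW6→SW32: SW6 → SW32 = 8.1
Shortest SW32→SW5: SW32 → SW5 = 7.4
Total via SW32: 8.1 + 7.4 = 15.5 ms.

15.5 ms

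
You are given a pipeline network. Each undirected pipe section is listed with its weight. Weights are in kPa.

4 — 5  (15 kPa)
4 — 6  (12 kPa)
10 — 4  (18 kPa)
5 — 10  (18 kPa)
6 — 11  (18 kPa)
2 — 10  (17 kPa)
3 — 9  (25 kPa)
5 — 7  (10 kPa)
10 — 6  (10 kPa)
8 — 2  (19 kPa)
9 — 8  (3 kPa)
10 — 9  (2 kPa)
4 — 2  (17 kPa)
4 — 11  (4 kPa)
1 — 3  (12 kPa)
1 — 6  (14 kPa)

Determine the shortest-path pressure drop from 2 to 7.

42 kPa

Compare a few routes:
2 - 4 - 5 - 7: 17+15+10 = 42
2 - 10 - 4 - 5 - 7: 17+18+15+10 = 60
2 - 8 - 9 - 10 - 5 - 7: 19+3+2+18+10 = 52
2 - 10 - 5 - 7: 17+18+10 = 45
Cheapest is 2 - 4 - 5 - 7 at 42 kPa.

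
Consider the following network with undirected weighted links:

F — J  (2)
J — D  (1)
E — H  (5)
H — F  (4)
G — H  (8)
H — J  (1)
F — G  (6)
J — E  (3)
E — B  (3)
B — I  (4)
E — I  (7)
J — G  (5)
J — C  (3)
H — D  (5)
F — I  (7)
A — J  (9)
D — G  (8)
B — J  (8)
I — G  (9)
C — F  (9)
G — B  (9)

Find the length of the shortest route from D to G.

Enumerating some paths:
D - J - F - G: 1+2+6 = 9
D - J - H - G: 1+1+8 = 10
D - J - G: 1+5 = 6
D - G: 8 = 8
The minimum is 6 via D - J - G.

6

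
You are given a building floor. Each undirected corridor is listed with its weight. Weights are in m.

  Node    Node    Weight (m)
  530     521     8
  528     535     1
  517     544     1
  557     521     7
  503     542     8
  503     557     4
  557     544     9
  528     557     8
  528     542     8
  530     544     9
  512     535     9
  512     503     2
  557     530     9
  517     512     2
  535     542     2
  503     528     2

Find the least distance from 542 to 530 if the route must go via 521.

Shortest 542→521: 542–535–528–503–557–521 = 16
Best 521 to 530: 521–530 costing 8
Total via 521: 16 + 8 = 24 m.

24 m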